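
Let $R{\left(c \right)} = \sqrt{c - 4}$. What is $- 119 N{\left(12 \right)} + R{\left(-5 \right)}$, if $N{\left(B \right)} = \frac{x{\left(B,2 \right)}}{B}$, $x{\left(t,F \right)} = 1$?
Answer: $- \frac{119}{12} + 3 i \approx -9.9167 + 3.0 i$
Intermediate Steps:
$R{\left(c \right)} = \sqrt{-4 + c}$
$N{\left(B \right)} = \frac{1}{B}$ ($N{\left(B \right)} = 1 \frac{1}{B} = \frac{1}{B}$)
$- 119 N{\left(12 \right)} + R{\left(-5 \right)} = - \frac{119}{12} + \sqrt{-4 - 5} = \left(-119\right) \frac{1}{12} + \sqrt{-9} = - \frac{119}{12} + 3 i$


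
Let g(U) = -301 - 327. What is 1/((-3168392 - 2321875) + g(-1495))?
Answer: -1/5490895 ≈ -1.8212e-7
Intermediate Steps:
g(U) = -628
1/((-3168392 - 2321875) + g(-1495)) = 1/((-3168392 - 2321875) - 628) = 1/(-5490267 - 628) = 1/(-5490895) = -1/5490895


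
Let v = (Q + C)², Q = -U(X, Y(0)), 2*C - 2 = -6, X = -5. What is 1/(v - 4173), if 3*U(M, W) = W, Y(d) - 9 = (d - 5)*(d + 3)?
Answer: -1/4173 ≈ -0.00023964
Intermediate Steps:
Y(d) = 9 + (-5 + d)*(3 + d) (Y(d) = 9 + (d - 5)*(d + 3) = 9 + (-5 + d)*(3 + d))
U(M, W) = W/3
C = -2 (C = 1 + (½)*(-6) = 1 - 3 = -2)
Q = 2 (Q = -(-6 + 0² - 2*0)/3 = -(-6 + 0 + 0)/3 = -(-6)/3 = -1*(-2) = 2)
v = 0 (v = (2 - 2)² = 0² = 0)
1/(v - 4173) = 1/(0 - 4173) = 1/(-4173) = -1/4173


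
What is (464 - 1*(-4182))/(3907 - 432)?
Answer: 4646/3475 ≈ 1.3370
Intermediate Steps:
(464 - 1*(-4182))/(3907 - 432) = (464 + 4182)/3475 = 4646*(1/3475) = 4646/3475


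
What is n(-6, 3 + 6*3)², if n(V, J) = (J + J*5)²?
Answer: 252047376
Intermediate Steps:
n(V, J) = 36*J² (n(V, J) = (J + 5*J)² = (6*J)² = 36*J²)
n(-6, 3 + 6*3)² = (36*(3 + 6*3)²)² = (36*(3 + 18)²)² = (36*21²)² = (36*441)² = 15876² = 252047376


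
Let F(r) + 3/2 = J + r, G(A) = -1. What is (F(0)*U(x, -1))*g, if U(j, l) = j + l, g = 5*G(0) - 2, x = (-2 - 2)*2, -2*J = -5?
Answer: 63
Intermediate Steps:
J = 5/2 (J = -½*(-5) = 5/2 ≈ 2.5000)
F(r) = 1 + r (F(r) = -3/2 + (5/2 + r) = 1 + r)
x = -8 (x = -4*2 = -8)
g = -7 (g = 5*(-1) - 2 = -5 - 2 = -7)
(F(0)*U(x, -1))*g = ((1 + 0)*(-8 - 1))*(-7) = (1*(-9))*(-7) = -9*(-7) = 63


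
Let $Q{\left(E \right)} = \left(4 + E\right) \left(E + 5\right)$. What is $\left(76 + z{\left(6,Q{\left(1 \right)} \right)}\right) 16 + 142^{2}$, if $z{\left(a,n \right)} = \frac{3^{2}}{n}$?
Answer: $\frac{106924}{5} \approx 21385.0$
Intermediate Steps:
$Q{\left(E \right)} = \left(4 + E\right) \left(5 + E\right)$
$z{\left(a,n \right)} = \frac{9}{n}$
$\left(76 + z{\left(6,Q{\left(1 \right)} \right)}\right) 16 + 142^{2} = \left(76 + \frac{9}{20 + 1^{2} + 9 \cdot 1}\right) 16 + 142^{2} = \left(76 + \frac{9}{20 + 1 + 9}\right) 16 + 20164 = \left(76 + \frac{9}{30}\right) 16 + 20164 = \left(76 + 9 \cdot \frac{1}{30}\right) 16 + 20164 = \left(76 + \frac{3}{10}\right) 16 + 20164 = \frac{763}{10} \cdot 16 + 20164 = \frac{6104}{5} + 20164 = \frac{106924}{5}$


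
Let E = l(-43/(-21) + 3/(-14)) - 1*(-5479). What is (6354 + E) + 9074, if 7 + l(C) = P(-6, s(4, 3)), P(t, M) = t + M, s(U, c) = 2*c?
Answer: 20900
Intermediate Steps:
P(t, M) = M + t
l(C) = -7 (l(C) = -7 + (2*3 - 6) = -7 + (6 - 6) = -7 + 0 = -7)
E = 5472 (E = -7 - 1*(-5479) = -7 + 5479 = 5472)
(6354 + E) + 9074 = (6354 + 5472) + 9074 = 11826 + 9074 = 20900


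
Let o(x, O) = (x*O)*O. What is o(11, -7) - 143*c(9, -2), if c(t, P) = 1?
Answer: 396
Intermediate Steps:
o(x, O) = x*O**2 (o(x, O) = (O*x)*O = x*O**2)
o(11, -7) - 143*c(9, -2) = 11*(-7)**2 - 143*1 = 11*49 - 143 = 539 - 143 = 396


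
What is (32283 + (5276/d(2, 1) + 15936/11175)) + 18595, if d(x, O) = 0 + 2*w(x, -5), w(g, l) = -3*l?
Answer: 570542896/11175 ≈ 51055.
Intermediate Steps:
d(x, O) = 30 (d(x, O) = 0 + 2*(-3*(-5)) = 0 + 2*15 = 0 + 30 = 30)
(32283 + (5276/d(2, 1) + 15936/11175)) + 18595 = (32283 + (5276/30 + 15936/11175)) + 18595 = (32283 + (5276*(1/30) + 15936*(1/11175))) + 18595 = (32283 + (2638/15 + 5312/3725)) + 18595 = (32283 + 1981246/11175) + 18595 = 362743771/11175 + 18595 = 570542896/11175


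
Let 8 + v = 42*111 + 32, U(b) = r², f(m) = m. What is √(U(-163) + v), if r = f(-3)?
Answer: √4695 ≈ 68.520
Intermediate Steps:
r = -3
U(b) = 9 (U(b) = (-3)² = 9)
v = 4686 (v = -8 + (42*111 + 32) = -8 + (4662 + 32) = -8 + 4694 = 4686)
√(U(-163) + v) = √(9 + 4686) = √4695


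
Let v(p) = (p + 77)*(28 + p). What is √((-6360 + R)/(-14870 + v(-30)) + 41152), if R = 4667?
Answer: √2303708626761/7482 ≈ 202.86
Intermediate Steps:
v(p) = (28 + p)*(77 + p) (v(p) = (77 + p)*(28 + p) = (28 + p)*(77 + p))
√((-6360 + R)/(-14870 + v(-30)) + 41152) = √((-6360 + 4667)/(-14870 + (2156 + (-30)² + 105*(-30))) + 41152) = √(-1693/(-14870 + (2156 + 900 - 3150)) + 41152) = √(-1693/(-14870 - 94) + 41152) = √(-1693/(-14964) + 41152) = √(-1693*(-1/14964) + 41152) = √(1693/14964 + 41152) = √(615800221/14964) = √2303708626761/7482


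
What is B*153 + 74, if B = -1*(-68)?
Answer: 10478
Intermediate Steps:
B = 68
B*153 + 74 = 68*153 + 74 = 10404 + 74 = 10478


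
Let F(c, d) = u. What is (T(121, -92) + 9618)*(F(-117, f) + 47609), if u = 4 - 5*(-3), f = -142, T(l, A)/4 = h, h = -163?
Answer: 427032648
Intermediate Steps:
T(l, A) = -652 (T(l, A) = 4*(-163) = -652)
u = 19 (u = 4 + 15 = 19)
F(c, d) = 19
(T(121, -92) + 9618)*(F(-117, f) + 47609) = (-652 + 9618)*(19 + 47609) = 8966*47628 = 427032648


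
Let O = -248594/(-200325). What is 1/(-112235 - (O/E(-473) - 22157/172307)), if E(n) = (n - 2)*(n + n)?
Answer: -7755196794448125/870403515003617260679 ≈ -8.9099e-6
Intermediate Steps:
E(n) = 2*n*(-2 + n) (E(n) = (-2 + n)*(2*n) = 2*n*(-2 + n))
O = 248594/200325 (O = -248594*(-1/200325) = 248594/200325 ≈ 1.2410)
1/(-112235 - (O/E(-473) - 22157/172307)) = 1/(-112235 - (248594/(200325*((2*(-473)*(-2 - 473)))) - 22157/172307)) = 1/(-112235 - (248594/(200325*((2*(-473)*(-475)))) - 22157*1/172307)) = 1/(-112235 - ((248594/200325)/449350 - 22157/172307)) = 1/(-112235 - ((248594/200325)*(1/449350) - 22157/172307)) = 1/(-112235 - (124297/45008019375 - 22157/172307)) = 1/(-112235 - 1*(-997221268048696/7755196794448125)) = 1/(-112235 + 997221268048696/7755196794448125) = 1/(-870403515003617260679/7755196794448125) = -7755196794448125/870403515003617260679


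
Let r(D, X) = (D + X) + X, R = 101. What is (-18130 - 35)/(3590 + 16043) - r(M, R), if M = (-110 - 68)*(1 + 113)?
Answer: 394408805/19633 ≈ 20089.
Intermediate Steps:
M = -20292 (M = -178*114 = -20292)
r(D, X) = D + 2*X
(-18130 - 35)/(3590 + 16043) - r(M, R) = (-18130 - 35)/(3590 + 16043) - (-20292 + 2*101) = -18165/19633 - (-20292 + 202) = -18165*1/19633 - 1*(-20090) = -18165/19633 + 20090 = 394408805/19633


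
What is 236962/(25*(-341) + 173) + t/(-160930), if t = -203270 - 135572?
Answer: -1260867367/48003120 ≈ -26.266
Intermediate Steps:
t = -338842
236962/(25*(-341) + 173) + t/(-160930) = 236962/(25*(-341) + 173) - 338842/(-160930) = 236962/(-8525 + 173) - 338842*(-1/160930) = 236962/(-8352) + 24203/11495 = 236962*(-1/8352) + 24203/11495 = -118481/4176 + 24203/11495 = -1260867367/48003120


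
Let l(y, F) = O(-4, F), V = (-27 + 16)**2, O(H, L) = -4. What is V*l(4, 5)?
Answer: -484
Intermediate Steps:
V = 121 (V = (-11)**2 = 121)
l(y, F) = -4
V*l(4, 5) = 121*(-4) = -484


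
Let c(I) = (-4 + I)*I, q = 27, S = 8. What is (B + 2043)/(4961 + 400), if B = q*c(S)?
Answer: 969/1787 ≈ 0.54225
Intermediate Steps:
c(I) = I*(-4 + I)
B = 864 (B = 27*(8*(-4 + 8)) = 27*(8*4) = 27*32 = 864)
(B + 2043)/(4961 + 400) = (864 + 2043)/(4961 + 400) = 2907/5361 = 2907*(1/5361) = 969/1787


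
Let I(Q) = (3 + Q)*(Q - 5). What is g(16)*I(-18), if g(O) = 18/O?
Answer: 3105/8 ≈ 388.13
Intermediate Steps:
I(Q) = (-5 + Q)*(3 + Q) (I(Q) = (3 + Q)*(-5 + Q) = (-5 + Q)*(3 + Q))
g(16)*I(-18) = (18/16)*(-15 + (-18)**2 - 2*(-18)) = (18*(1/16))*(-15 + 324 + 36) = (9/8)*345 = 3105/8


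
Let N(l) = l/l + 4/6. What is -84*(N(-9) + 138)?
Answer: -11732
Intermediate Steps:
N(l) = 5/3 (N(l) = 1 + 4*(⅙) = 1 + ⅔ = 5/3)
-84*(N(-9) + 138) = -84*(5/3 + 138) = -84*419/3 = -11732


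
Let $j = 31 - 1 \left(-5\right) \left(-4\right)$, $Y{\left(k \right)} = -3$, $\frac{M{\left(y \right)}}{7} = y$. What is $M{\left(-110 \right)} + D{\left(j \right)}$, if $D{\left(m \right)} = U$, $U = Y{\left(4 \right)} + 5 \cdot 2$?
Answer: $-763$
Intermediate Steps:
$M{\left(y \right)} = 7 y$
$j = 11$ ($j = 31 - \left(-5\right) \left(-4\right) = 31 - 20 = 11$)
$U = 7$ ($U = -3 + 5 \cdot 2 = -3 + 10 = 7$)
$D{\left(m \right)} = 7$
$M{\left(-110 \right)} + D{\left(j \right)} = 7 \left(-110\right) + 7 = -770 + 7 = -763$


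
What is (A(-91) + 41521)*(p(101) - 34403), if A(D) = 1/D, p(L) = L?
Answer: -129607019820/91 ≈ -1.4243e+9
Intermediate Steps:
(A(-91) + 41521)*(p(101) - 34403) = (1/(-91) + 41521)*(101 - 34403) = (-1/91 + 41521)*(-34302) = (3778410/91)*(-34302) = -129607019820/91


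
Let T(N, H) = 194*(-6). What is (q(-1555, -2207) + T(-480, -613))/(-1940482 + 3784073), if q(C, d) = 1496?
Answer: 332/1843591 ≈ 0.00018008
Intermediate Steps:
T(N, H) = -1164
(q(-1555, -2207) + T(-480, -613))/(-1940482 + 3784073) = (1496 - 1164)/(-1940482 + 3784073) = 332/1843591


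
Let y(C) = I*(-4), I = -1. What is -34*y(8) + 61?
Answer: -75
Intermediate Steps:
y(C) = 4 (y(C) = -1*(-4) = 4)
-34*y(8) + 61 = -34*4 + 61 = -136 + 61 = -75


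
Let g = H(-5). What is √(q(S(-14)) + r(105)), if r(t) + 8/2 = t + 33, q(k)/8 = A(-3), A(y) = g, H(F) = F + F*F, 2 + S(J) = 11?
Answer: 7*√6 ≈ 17.146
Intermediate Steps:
S(J) = 9 (S(J) = -2 + 11 = 9)
H(F) = F + F²
g = 20 (g = -5*(1 - 5) = -5*(-4) = 20)
A(y) = 20
q(k) = 160 (q(k) = 8*20 = 160)
r(t) = 29 + t (r(t) = -4 + (t + 33) = -4 + (33 + t) = 29 + t)
√(q(S(-14)) + r(105)) = √(160 + (29 + 105)) = √(160 + 134) = √294 = 7*√6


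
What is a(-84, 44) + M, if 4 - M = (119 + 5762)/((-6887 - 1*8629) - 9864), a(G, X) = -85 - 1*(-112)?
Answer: 792661/25380 ≈ 31.232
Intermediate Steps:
a(G, X) = 27 (a(G, X) = -85 + 112 = 27)
M = 107401/25380 (M = 4 - (119 + 5762)/((-6887 - 1*8629) - 9864) = 4 - 5881/((-6887 - 8629) - 9864) = 4 - 5881/(-15516 - 9864) = 4 - 5881/(-25380) = 4 - 5881*(-1)/25380 = 4 - 1*(-5881/25380) = 4 + 5881/25380 = 107401/25380 ≈ 4.2317)
a(-84, 44) + M = 27 + 107401/25380 = 792661/25380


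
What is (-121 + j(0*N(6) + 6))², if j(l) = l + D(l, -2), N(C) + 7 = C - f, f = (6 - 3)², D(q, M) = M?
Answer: 13689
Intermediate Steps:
f = 9 (f = 3² = 9)
N(C) = -16 + C (N(C) = -7 + (C - 1*9) = -7 + (C - 9) = -7 + (-9 + C) = -16 + C)
j(l) = -2 + l (j(l) = l - 2 = -2 + l)
(-121 + j(0*N(6) + 6))² = (-121 + (-2 + (0*(-16 + 6) + 6)))² = (-121 + (-2 + (0*(-10) + 6)))² = (-121 + (-2 + (0 + 6)))² = (-121 + (-2 + 6))² = (-121 + 4)² = (-117)² = 13689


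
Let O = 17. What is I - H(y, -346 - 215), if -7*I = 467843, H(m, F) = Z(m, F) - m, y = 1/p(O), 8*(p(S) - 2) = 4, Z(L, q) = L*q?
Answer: -2331347/35 ≈ -66610.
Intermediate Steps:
p(S) = 5/2 (p(S) = 2 + (⅛)*4 = 2 + ½ = 5/2)
y = ⅖ (y = 1/(5/2) = ⅖ ≈ 0.40000)
H(m, F) = -m + F*m (H(m, F) = m*F - m = F*m - m = -m + F*m)
I = -467843/7 (I = -⅐*467843 = -467843/7 ≈ -66835.)
I - H(y, -346 - 215) = -467843/7 - 2*(-1 + (-346 - 215))/5 = -467843/7 - 2*(-1 - 561)/5 = -467843/7 - 2*(-562)/5 = -467843/7 - 1*(-1124/5) = -467843/7 + 1124/5 = -2331347/35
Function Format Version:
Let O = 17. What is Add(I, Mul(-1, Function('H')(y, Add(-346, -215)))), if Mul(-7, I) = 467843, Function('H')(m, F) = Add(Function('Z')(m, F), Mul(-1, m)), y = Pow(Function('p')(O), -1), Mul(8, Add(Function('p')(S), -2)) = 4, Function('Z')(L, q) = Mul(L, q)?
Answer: Rational(-2331347, 35) ≈ -66610.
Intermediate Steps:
Function('p')(S) = Rational(5, 2) (Function('p')(S) = Add(2, Mul(Rational(1, 8), 4)) = Add(2, Rational(1, 2)) = Rational(5, 2))
y = Rational(2, 5) (y = Pow(Rational(5, 2), -1) = Rational(2, 5) ≈ 0.40000)
Function('H')(m, F) = Add(Mul(-1, m), Mul(F, m)) (Function('H')(m, F) = Add(Mul(m, F), Mul(-1, m)) = Add(Mul(F, m), Mul(-1, m)) = Add(Mul(-1, m), Mul(F, m)))
I = Rational(-467843, 7) (I = Mul(Rational(-1, 7), 467843) = Rational(-467843, 7) ≈ -66835.)
Add(I, Mul(-1, Function('H')(y, Add(-346, -215)))) = Add(Rational(-467843, 7), Mul(-1, Mul(Rational(2, 5), Add(-1, Add(-346, -215))))) = Add(Rational(-467843, 7), Mul(-1, Mul(Rational(2, 5), Add(-1, -561)))) = Add(Rational(-467843, 7), Mul(-1, Mul(Rational(2, 5), -562))) = Add(Rational(-467843, 7), Mul(-1, Rational(-1124, 5))) = Add(Rational(-467843, 7), Rational(1124, 5)) = Rational(-2331347, 35)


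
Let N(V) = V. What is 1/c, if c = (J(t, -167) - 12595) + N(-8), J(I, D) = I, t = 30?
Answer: -1/12573 ≈ -7.9536e-5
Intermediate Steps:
c = -12573 (c = (30 - 12595) - 8 = -12565 - 8 = -12573)
1/c = 1/(-12573) = -1/12573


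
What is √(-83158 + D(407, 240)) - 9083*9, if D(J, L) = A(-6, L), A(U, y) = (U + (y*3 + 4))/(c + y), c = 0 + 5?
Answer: -81747 + 16*I*√397910/35 ≈ -81747.0 + 288.37*I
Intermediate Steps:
c = 5
A(U, y) = (4 + U + 3*y)/(5 + y) (A(U, y) = (U + (y*3 + 4))/(5 + y) = (U + (3*y + 4))/(5 + y) = (U + (4 + 3*y))/(5 + y) = (4 + U + 3*y)/(5 + y))
D(J, L) = (-2 + 3*L)/(5 + L) (D(J, L) = (4 - 6 + 3*L)/(5 + L) = (-2 + 3*L)/(5 + L))
√(-83158 + D(407, 240)) - 9083*9 = √(-83158 + (-2 + 3*240)/(5 + 240)) - 9083*9 = √(-83158 + (-2 + 720)/245) - 1*81747 = √(-83158 + (1/245)*718) - 81747 = √(-83158 + 718/245) - 81747 = √(-20372992/245) - 81747 = 16*I*√397910/35 - 81747 = -81747 + 16*I*√397910/35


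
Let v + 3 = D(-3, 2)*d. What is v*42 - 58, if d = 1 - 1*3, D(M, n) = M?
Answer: 68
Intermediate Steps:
d = -2 (d = 1 - 3 = -2)
v = 3 (v = -3 - 3*(-2) = -3 + 6 = 3)
v*42 - 58 = 3*42 - 58 = 126 - 58 = 68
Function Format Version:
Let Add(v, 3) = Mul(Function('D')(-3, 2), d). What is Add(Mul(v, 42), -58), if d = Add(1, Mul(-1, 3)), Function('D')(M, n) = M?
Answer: 68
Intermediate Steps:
d = -2 (d = Add(1, -3) = -2)
v = 3 (v = Add(-3, Mul(-3, -2)) = Add(-3, 6) = 3)
Add(Mul(v, 42), -58) = Add(Mul(3, 42), -58) = Add(126, -58) = 68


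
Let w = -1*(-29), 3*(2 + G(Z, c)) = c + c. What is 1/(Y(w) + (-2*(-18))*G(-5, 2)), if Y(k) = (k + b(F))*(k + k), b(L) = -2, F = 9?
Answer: 1/1542 ≈ 0.00064851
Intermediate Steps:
G(Z, c) = -2 + 2*c/3 (G(Z, c) = -2 + (c + c)/3 = -2 + (2*c)/3 = -2 + 2*c/3)
w = 29
Y(k) = 2*k*(-2 + k) (Y(k) = (k - 2)*(k + k) = (-2 + k)*(2*k) = 2*k*(-2 + k))
1/(Y(w) + (-2*(-18))*G(-5, 2)) = 1/(2*29*(-2 + 29) + (-2*(-18))*(-2 + (⅔)*2)) = 1/(2*29*27 + 36*(-2 + 4/3)) = 1/(1566 + 36*(-⅔)) = 1/(1566 - 24) = 1/1542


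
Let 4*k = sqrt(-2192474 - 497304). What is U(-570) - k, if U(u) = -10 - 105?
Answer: -115 - I*sqrt(2689778)/4 ≈ -115.0 - 410.01*I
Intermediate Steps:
U(u) = -115
k = I*sqrt(2689778)/4 (k = sqrt(-2192474 - 497304)/4 = sqrt(-2689778)/4 = (I*sqrt(2689778))/4 = I*sqrt(2689778)/4 ≈ 410.01*I)
U(-570) - k = -115 - I*sqrt(2689778)/4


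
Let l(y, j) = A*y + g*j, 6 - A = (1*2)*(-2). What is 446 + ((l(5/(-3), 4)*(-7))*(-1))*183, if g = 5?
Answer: 4716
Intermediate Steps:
A = 10 (A = 6 - 1*2*(-2) = 6 - 2*(-2) = 6 - 1*(-4) = 6 + 4 = 10)
l(y, j) = 5*j + 10*y (l(y, j) = 10*y + 5*j = 5*j + 10*y)
446 + ((l(5/(-3), 4)*(-7))*(-1))*183 = 446 + (((5*4 + 10*(5/(-3)))*(-7))*(-1))*183 = 446 + (((20 + 10*(5*(-1/3)))*(-7))*(-1))*183 = 446 + (((20 + 10*(-5/3))*(-7))*(-1))*183 = 446 + (((20 - 50/3)*(-7))*(-1))*183 = 446 + (((10/3)*(-7))*(-1))*183 = 446 - 70/3*(-1)*183 = 446 + (70/3)*183 = 446 + 4270 = 4716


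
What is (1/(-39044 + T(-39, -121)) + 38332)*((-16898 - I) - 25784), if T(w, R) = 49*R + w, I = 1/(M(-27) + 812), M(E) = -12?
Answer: -633492681558331/387200 ≈ -1.6361e+9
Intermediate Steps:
I = 1/800 (I = 1/(-12 + 812) = 1/800 ≈ 0.0012500)
T(w, R) = w + 49*R
(1/(-39044 + T(-39, -121)) + 38332)*((-16898 - I) - 25784) = (1/(-39044 + (-39 + 49*(-121))) + 38332)*((-16898 - 1*1/800) - 25784) = (1/(-39044 + (-39 - 5929)) + 38332)*((-16898 - 1/800) - 25784) = (1/(-39044 - 5968) + 38332)*(-13518401/800 - 25784) = (1/(-45012) + 38332)*(-34145601/800) = (-1/45012 + 38332)*(-34145601/800) = (1725399983/45012)*(-34145601/800) = -633492681558331/387200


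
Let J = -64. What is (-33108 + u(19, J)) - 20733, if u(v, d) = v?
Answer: -53822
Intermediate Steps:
(-33108 + u(19, J)) - 20733 = (-33108 + 19) - 20733 = -33089 - 20733 = -53822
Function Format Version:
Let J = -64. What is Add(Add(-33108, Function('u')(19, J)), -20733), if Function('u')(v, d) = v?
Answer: -53822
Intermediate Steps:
Add(Add(-33108, Function('u')(19, J)), -20733) = Add(Add(-33108, 19), -20733) = Add(-33089, -20733) = -53822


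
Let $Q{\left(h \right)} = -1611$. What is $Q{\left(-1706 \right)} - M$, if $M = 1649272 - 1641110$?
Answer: $-9773$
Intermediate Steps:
$M = 8162$ ($M = 1649272 - 1641110 = 8162$)
$Q{\left(-1706 \right)} - M = -1611 - 8162 = -9773$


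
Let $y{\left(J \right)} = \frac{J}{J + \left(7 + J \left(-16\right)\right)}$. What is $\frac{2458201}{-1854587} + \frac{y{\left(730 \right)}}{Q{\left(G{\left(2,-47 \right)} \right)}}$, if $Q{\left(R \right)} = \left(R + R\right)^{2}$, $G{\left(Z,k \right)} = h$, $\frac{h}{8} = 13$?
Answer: $- \frac{581903500446431}{439015935542912} \approx -1.3255$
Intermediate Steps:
$h = 104$ ($h = 8 \cdot 13 = 104$)
$G{\left(Z,k \right)} = 104$
$Q{\left(R \right)} = 4 R^{2}$ ($Q{\left(R \right)} = \left(2 R\right)^{2} = 4 R^{2}$)
$y{\left(J \right)} = \frac{J}{7 - 15 J}$ ($y{\left(J \right)} = \frac{J}{J - \left(-7 + 16 J\right)} = \frac{J}{7 - 15 J}$)
$\frac{2458201}{-1854587} + \frac{y{\left(730 \right)}}{Q{\left(G{\left(2,-47 \right)} \right)}} = \frac{2458201}{-1854587} + \frac{\left(-1\right) 730 \frac{1}{-7 + 15 \cdot 730}}{4 \cdot 104^{2}} = 2458201 \left(- \frac{1}{1854587}\right) + \frac{\left(-1\right) 730 \frac{1}{-7 + 10950}}{4 \cdot 10816} = - \frac{2458201}{1854587} + \frac{\left(-1\right) 730 \cdot \frac{1}{10943}}{43264} = - \frac{2458201}{1854587} + \left(-1\right) 730 \cdot \frac{1}{10943} \cdot \frac{1}{43264} = - \frac{2458201}{1854587} - \frac{365}{236718976} = - \frac{581903500446431}{439015935542912}$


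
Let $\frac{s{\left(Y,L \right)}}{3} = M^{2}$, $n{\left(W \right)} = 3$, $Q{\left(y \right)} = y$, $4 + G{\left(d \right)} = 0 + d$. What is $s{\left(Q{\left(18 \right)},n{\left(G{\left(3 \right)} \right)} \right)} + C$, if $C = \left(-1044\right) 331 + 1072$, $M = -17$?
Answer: $-343625$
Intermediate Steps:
$G{\left(d \right)} = -4 + d$ ($G{\left(d \right)} = -4 + \left(0 + d\right) = -4 + d$)
$C = -344492$ ($C = -345564 + 1072 = -344492$)
$s{\left(Y,L \right)} = 867$ ($s{\left(Y,L \right)} = 3 \left(-17\right)^{2} = 3 \cdot 289 = 867$)
$s{\left(Q{\left(18 \right)},n{\left(G{\left(3 \right)} \right)} \right)} + C = 867 - 344492 = -343625$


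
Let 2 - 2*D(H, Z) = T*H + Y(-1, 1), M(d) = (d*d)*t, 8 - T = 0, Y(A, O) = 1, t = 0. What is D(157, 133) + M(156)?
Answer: -1255/2 ≈ -627.50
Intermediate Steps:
T = 8 (T = 8 - 1*0 = 8 + 0 = 8)
M(d) = 0 (M(d) = (d*d)*0 = d**2*0 = 0)
D(H, Z) = 1/2 - 4*H (D(H, Z) = 1 - (8*H + 1)/2 = 1 - (1 + 8*H)/2 = 1 + (-1/2 - 4*H) = 1/2 - 4*H)
D(157, 133) + M(156) = (1/2 - 4*157) + 0 = (1/2 - 628) + 0 = -1255/2 + 0 = -1255/2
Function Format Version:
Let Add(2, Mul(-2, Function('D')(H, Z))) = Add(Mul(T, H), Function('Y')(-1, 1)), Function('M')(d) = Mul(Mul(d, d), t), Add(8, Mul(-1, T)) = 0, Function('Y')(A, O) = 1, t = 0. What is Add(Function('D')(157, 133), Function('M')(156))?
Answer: Rational(-1255, 2) ≈ -627.50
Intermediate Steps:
T = 8 (T = Add(8, Mul(-1, 0)) = Add(8, 0) = 8)
Function('M')(d) = 0 (Function('M')(d) = Mul(Mul(d, d), 0) = Mul(Pow(d, 2), 0) = 0)
Function('D')(H, Z) = Add(Rational(1, 2), Mul(-4, H)) (Function('D')(H, Z) = Add(1, Mul(Rational(-1, 2), Add(Mul(8, H), 1))) = Add(1, Mul(Rational(-1, 2), Add(1, Mul(8, H)))) = Add(1, Add(Rational(-1, 2), Mul(-4, H))) = Add(Rational(1, 2), Mul(-4, H)))
Add(Function('D')(157, 133), Function('M')(156)) = Add(Add(Rational(1, 2), Mul(-4, 157)), 0) = Add(Add(Rational(1, 2), -628), 0) = Add(Rational(-1255, 2), 0) = Rational(-1255, 2)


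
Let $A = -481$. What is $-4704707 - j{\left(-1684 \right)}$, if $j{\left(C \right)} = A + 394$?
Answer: $-4704620$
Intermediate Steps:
$j{\left(C \right)} = -87$ ($j{\left(C \right)} = -481 + 394 = -87$)
$-4704707 - j{\left(-1684 \right)} = -4704707 - -87 = -4704707 + 87 = -4704620$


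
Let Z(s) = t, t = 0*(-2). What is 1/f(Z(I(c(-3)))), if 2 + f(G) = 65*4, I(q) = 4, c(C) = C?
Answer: 1/258 ≈ 0.0038760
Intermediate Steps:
t = 0
Z(s) = 0
f(G) = 258 (f(G) = -2 + 65*4 = -2 + 260 = 258)
1/f(Z(I(c(-3)))) = 1/258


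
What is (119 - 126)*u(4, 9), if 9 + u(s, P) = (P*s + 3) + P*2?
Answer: -336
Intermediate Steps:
u(s, P) = -6 + 2*P + P*s (u(s, P) = -9 + ((P*s + 3) + P*2) = -9 + ((3 + P*s) + 2*P) = -9 + (3 + 2*P + P*s) = -6 + 2*P + P*s)
(119 - 126)*u(4, 9) = (119 - 126)*(-6 + 2*9 + 9*4) = -7*(-6 + 18 + 36) = -7*48 = -336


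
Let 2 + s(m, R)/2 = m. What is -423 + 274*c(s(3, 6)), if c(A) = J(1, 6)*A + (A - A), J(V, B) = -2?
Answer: -1519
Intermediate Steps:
s(m, R) = -4 + 2*m
c(A) = -2*A (c(A) = -2*A + (A - A) = -2*A + 0 = -2*A)
-423 + 274*c(s(3, 6)) = -423 + 274*(-2*(-4 + 2*3)) = -423 + 274*(-2*(-4 + 6)) = -423 + 274*(-2*2) = -423 + 274*(-4) = -423 - 1096 = -1519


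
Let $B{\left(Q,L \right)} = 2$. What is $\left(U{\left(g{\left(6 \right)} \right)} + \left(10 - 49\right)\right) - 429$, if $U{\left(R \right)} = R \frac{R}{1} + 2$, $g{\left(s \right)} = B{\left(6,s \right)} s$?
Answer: $-322$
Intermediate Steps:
$g{\left(s \right)} = 2 s$
$U{\left(R \right)} = 2 + R^{2}$ ($U{\left(R \right)} = R R 1 + 2 = R R + 2 = R^{2} + 2 = 2 + R^{2}$)
$\left(U{\left(g{\left(6 \right)} \right)} + \left(10 - 49\right)\right) - 429 = \left(\left(2 + \left(2 \cdot 6\right)^{2}\right) + \left(10 - 49\right)\right) - 429 = \left(\left(2 + 12^{2}\right) - 39\right) - 429 = \left(\left(2 + 144\right) - 39\right) - 429 = \left(146 - 39\right) - 429 = 107 - 429 = -322$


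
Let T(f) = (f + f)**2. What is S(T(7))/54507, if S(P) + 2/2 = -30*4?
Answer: -121/54507 ≈ -0.0022199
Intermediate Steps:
T(f) = 4*f**2 (T(f) = (2*f)**2 = 4*f**2)
S(P) = -121 (S(P) = -1 - 30*4 = -1 - 120 = -121)
S(T(7))/54507 = -121/54507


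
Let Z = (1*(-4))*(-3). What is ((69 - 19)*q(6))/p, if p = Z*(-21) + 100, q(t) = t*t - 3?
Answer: -825/76 ≈ -10.855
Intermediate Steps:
q(t) = -3 + t² (q(t) = t² - 3 = -3 + t²)
Z = 12 (Z = -4*(-3) = 12)
p = -152 (p = 12*(-21) + 100 = -252 + 100 = -152)
((69 - 19)*q(6))/p = ((69 - 19)*(-3 + 6²))/(-152) = (50*(-3 + 36))*(-1/152) = (50*33)*(-1/152) = 1650*(-1/152) = -825/76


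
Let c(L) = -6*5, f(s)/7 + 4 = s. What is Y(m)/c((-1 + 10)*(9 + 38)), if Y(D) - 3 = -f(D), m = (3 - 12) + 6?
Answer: -26/15 ≈ -1.7333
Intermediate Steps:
f(s) = -28 + 7*s
c(L) = -30
m = -3 (m = -9 + 6 = -3)
Y(D) = 31 - 7*D (Y(D) = 3 - (-28 + 7*D) = 3 + (28 - 7*D) = 31 - 7*D)
Y(m)/c((-1 + 10)*(9 + 38)) = (31 - 7*(-3))/(-30) = (31 + 21)*(-1/30) = 52*(-1/30) = -26/15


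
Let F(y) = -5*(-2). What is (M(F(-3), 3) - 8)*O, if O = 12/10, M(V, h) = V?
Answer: 12/5 ≈ 2.4000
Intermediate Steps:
F(y) = 10
O = 6/5 (O = 12*(1/10) = 6/5 ≈ 1.2000)
(M(F(-3), 3) - 8)*O = (10 - 8)*(6/5) = 2*(6/5) = 12/5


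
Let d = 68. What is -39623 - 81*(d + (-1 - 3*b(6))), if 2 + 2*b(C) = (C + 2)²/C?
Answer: -43997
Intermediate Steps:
b(C) = -1 + (2 + C)²/(2*C) (b(C) = -1 + ((C + 2)²/C)/2 = -1 + ((2 + C)²/C)/2 = -1 + (2 + C)²/(2*C))
-39623 - 81*(d + (-1 - 3*b(6))) = -39623 - 81*(68 + (-1 - 3*((2 + 6)²/2 - 1*6)/6)) = -39623 - 81*(68 + (-1 - ((½)*8² - 6)/2)) = -39623 - 81*(68 + (-1 - ((½)*64 - 6)/2)) = -39623 - 81*(68 + (-1 - (32 - 6)/2)) = -39623 - 81*(68 + (-1 - 26/2)) = -39623 - 81*(68 + (-1 - 3*13/3)) = -39623 - 81*(68 + (-1 - 13)) = -39623 - 81*(68 - 14) = -39623 - 81*54 = -39623 - 4374 = -43997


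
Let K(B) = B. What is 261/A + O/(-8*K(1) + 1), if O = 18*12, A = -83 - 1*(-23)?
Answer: -4929/140 ≈ -35.207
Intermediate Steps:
A = -60 (A = -83 + 23 = -60)
O = 216
261/A + O/(-8*K(1) + 1) = 261/(-60) + 216/(-8*1 + 1) = 261*(-1/60) + 216/(-8 + 1) = -87/20 + 216/(-7) = -87/20 + 216*(-⅐) = -87/20 - 216/7 = -4929/140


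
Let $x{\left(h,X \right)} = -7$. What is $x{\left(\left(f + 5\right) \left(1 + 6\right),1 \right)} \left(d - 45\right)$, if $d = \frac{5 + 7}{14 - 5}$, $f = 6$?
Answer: $\frac{917}{3} \approx 305.67$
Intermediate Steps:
$d = \frac{4}{3}$ ($d = \frac{12}{9} = 12 \cdot \frac{1}{9} = \frac{4}{3} \approx 1.3333$)
$x{\left(\left(f + 5\right) \left(1 + 6\right),1 \right)} \left(d - 45\right) = - 7 \left(\frac{4}{3} - 45\right) = \left(-7\right) \left(- \frac{131}{3}\right) = \frac{917}{3}$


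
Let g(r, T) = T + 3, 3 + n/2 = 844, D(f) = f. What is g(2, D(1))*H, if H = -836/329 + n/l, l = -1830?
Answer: -4166516/301035 ≈ -13.841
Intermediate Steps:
n = 1682 (n = -6 + 2*844 = -6 + 1688 = 1682)
g(r, T) = 3 + T
H = -1041629/301035 (H = -836/329 + 1682/(-1830) = -836*1/329 + 1682*(-1/1830) = -836/329 - 841/915 = -1041629/301035 ≈ -3.4602)
g(2, D(1))*H = (3 + 1)*(-1041629/301035) = 4*(-1041629/301035) = -4166516/301035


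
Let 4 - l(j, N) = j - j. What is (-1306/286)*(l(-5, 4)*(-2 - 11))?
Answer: 2612/11 ≈ 237.45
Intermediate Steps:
l(j, N) = 4 (l(j, N) = 4 - (j - j) = 4 - 1*0 = 4 + 0 = 4)
(-1306/286)*(l(-5, 4)*(-2 - 11)) = (-1306/286)*(4*(-2 - 11)) = (-1306*1/286)*(4*(-13)) = -653/143*(-52) = 2612/11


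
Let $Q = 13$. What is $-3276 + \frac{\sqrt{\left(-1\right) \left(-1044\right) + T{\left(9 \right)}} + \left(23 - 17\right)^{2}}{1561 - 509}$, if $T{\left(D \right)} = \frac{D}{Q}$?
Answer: $- \frac{861579}{263} + \frac{3 \sqrt{19617}}{13676} \approx -3275.9$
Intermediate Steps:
$T{\left(D \right)} = \frac{D}{13}$
$-3276 + \frac{\sqrt{\left(-1\right) \left(-1044\right) + T{\left(9 \right)}} + \left(23 - 17\right)^{2}}{1561 - 509} = -3276 + \frac{\sqrt{\left(-1\right) \left(-1044\right) + \frac{1}{13} \cdot 9} + \left(23 - 17\right)^{2}}{1561 - 509} = -3276 + \frac{\sqrt{1044 + \frac{9}{13}} + 6^{2}}{1052} = -3276 + \left(\sqrt{\frac{13581}{13}} + 36\right) \frac{1}{1052} = -3276 + \left(\frac{3 \sqrt{19617}}{13} + 36\right) \frac{1}{1052} = -3276 + \left(36 + \frac{3 \sqrt{19617}}{13}\right) \frac{1}{1052} = -3276 + \left(\frac{9}{263} + \frac{3 \sqrt{19617}}{13676}\right) = - \frac{861579}{263} + \frac{3 \sqrt{19617}}{13676}$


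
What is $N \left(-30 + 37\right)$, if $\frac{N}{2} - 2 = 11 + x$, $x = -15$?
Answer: $-28$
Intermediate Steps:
$N = -4$ ($N = 4 + 2 \left(11 - 15\right) = 4 + 2 \left(-4\right) = 4 - 8 = -4$)
$N \left(-30 + 37\right) = - 4 \left(-30 + 37\right) = \left(-4\right) 7 = -28$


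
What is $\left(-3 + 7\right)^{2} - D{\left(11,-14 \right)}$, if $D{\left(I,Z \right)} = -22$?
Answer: $38$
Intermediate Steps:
$\left(-3 + 7\right)^{2} - D{\left(11,-14 \right)} = \left(-3 + 7\right)^{2} - -22 = 4^{2} + 22 = 16 + 22 = 38$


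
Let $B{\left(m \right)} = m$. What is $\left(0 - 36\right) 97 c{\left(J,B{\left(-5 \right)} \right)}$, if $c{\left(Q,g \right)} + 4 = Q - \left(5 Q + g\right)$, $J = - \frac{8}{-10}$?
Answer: $\frac{38412}{5} \approx 7682.4$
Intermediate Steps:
$J = \frac{4}{5}$ ($J = \left(-8\right) \left(- \frac{1}{10}\right) = \frac{4}{5} \approx 0.8$)
$c{\left(Q,g \right)} = -4 - g - 4 Q$ ($c{\left(Q,g \right)} = -4 - \left(g + 4 Q\right) = -4 - g - 4 Q$)
$\left(0 - 36\right) 97 c{\left(J,B{\left(-5 \right)} \right)} = \left(0 - 36\right) 97 \left(-4 - -5 - \frac{16}{5}\right) = \left(0 - 36\right) 97 \left(-4 + 5 - \frac{16}{5}\right) = \left(-36\right) 97 \left(- \frac{11}{5}\right) = \left(-3492\right) \left(- \frac{11}{5}\right) = \frac{38412}{5}$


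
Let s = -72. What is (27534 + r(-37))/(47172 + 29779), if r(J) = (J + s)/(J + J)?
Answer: 2037625/5694374 ≈ 0.35783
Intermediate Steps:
r(J) = (-72 + J)/(2*J) (r(J) = (J - 72)/(J + J) = (-72 + J)/((2*J)) = (-72 + J)*(1/(2*J)) = (-72 + J)/(2*J))
(27534 + r(-37))/(47172 + 29779) = (27534 + (½)*(-72 - 37)/(-37))/(47172 + 29779) = (27534 + (½)*(-1/37)*(-109))/76951 = (27534 + 109/74)*(1/76951) = (2037625/74)*(1/76951) = 2037625/5694374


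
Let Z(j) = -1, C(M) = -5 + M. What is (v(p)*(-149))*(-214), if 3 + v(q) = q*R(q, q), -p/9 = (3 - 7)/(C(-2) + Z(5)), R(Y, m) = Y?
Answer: 1100067/2 ≈ 5.5003e+5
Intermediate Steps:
p = -9/2 (p = -9*(3 - 7)/((-5 - 2) - 1) = -(-36)/(-7 - 1) = -(-36)/(-8) = -(-36)*(-1)/8 = -9*½ = -9/2 ≈ -4.5000)
v(q) = -3 + q² (v(q) = -3 + q*q = -3 + q²)
(v(p)*(-149))*(-214) = ((-3 + (-9/2)²)*(-149))*(-214) = ((-3 + 81/4)*(-149))*(-214) = ((69/4)*(-149))*(-214) = -10281/4*(-214) = 1100067/2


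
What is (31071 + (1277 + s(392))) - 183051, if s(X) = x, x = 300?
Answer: -150403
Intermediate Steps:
s(X) = 300
(31071 + (1277 + s(392))) - 183051 = (31071 + (1277 + 300)) - 183051 = (31071 + 1577) - 183051 = 32648 - 183051 = -150403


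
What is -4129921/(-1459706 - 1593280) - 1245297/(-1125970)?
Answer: 2113010363803/859392661605 ≈ 2.4587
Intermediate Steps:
-4129921/(-1459706 - 1593280) - 1245297/(-1125970) = -4129921/(-3052986) - 1245297*(-1/1125970) = -4129921*(-1/3052986) + 1245297/1125970 = 4129921/3052986 + 1245297/1125970 = 2113010363803/859392661605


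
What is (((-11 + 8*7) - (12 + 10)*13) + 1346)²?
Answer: 1221025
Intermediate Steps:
(((-11 + 8*7) - (12 + 10)*13) + 1346)² = (((-11 + 56) - 22*13) + 1346)² = ((45 - 1*286) + 1346)² = ((45 - 286) + 1346)² = (-241 + 1346)² = 1105² = 1221025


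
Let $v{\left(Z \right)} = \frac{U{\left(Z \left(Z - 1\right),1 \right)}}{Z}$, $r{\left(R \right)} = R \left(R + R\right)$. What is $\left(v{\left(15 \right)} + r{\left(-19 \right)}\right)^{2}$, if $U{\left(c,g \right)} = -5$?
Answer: $\frac{4687225}{9} \approx 5.208 \cdot 10^{5}$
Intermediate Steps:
$r{\left(R \right)} = 2 R^{2}$ ($r{\left(R \right)} = R 2 R = 2 R^{2}$)
$v{\left(Z \right)} = - \frac{5}{Z}$
$\left(v{\left(15 \right)} + r{\left(-19 \right)}\right)^{2} = \left(- \frac{5}{15} + 2 \left(-19\right)^{2}\right)^{2} = \left(\left(-5\right) \frac{1}{15} + 2 \cdot 361\right)^{2} = \left(- \frac{1}{3} + 722\right)^{2} = \left(\frac{2165}{3}\right)^{2} = \frac{4687225}{9}$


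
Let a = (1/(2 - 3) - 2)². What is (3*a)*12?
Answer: 324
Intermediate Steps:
a = 9 (a = (1/(-1) - 2)² = (-1 - 2)² = (-3)² = 9)
(3*a)*12 = (3*9)*12 = 27*12 = 324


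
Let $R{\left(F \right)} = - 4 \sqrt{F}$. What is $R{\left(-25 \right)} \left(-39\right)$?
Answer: $780 i \approx 780.0 i$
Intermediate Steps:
$R{\left(-25 \right)} \left(-39\right) = - 4 \sqrt{-25} \left(-39\right) = - 4 \cdot 5 i \left(-39\right) = - 20 i \left(-39\right) = 780 i$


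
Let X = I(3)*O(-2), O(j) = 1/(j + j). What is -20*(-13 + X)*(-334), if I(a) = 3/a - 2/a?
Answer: -262190/3 ≈ -87397.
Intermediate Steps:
I(a) = 1/a
O(j) = 1/(2*j)
X = -1/12 (X = ((½)/(-2))/3 = ((½)*(-½))/3 = (⅓)*(-¼) = -1/12 ≈ -0.083333)
-20*(-13 + X)*(-334) = -20*(-13 - 1/12)*(-334) = -20*(-157/12)*(-334) = (785/3)*(-334) = -262190/3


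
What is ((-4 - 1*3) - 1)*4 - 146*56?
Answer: -8208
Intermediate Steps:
((-4 - 1*3) - 1)*4 - 146*56 = ((-4 - 3) - 1)*4 - 8176 = (-7 - 1)*4 - 8176 = -8*4 - 8176 = -32 - 8176 = -8208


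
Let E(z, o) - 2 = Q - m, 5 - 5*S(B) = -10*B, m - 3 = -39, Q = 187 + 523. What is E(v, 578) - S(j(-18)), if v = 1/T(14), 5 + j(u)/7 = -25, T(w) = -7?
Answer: 1167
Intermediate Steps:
j(u) = -210 (j(u) = -35 + 7*(-25) = -35 - 175 = -210)
Q = 710
v = -1/7 (v = 1/(-7) = -1/7 ≈ -0.14286)
m = -36 (m = 3 - 39 = -36)
S(B) = 1 + 2*B (S(B) = 1 - (-2)*B = 1 + 2*B)
E(z, o) = 748 (E(z, o) = 2 + (710 - 1*(-36)) = 2 + (710 + 36) = 2 + 746 = 748)
E(v, 578) - S(j(-18)) = 748 - (1 + 2*(-210)) = 748 - (1 - 420) = 748 - 1*(-419) = 748 + 419 = 1167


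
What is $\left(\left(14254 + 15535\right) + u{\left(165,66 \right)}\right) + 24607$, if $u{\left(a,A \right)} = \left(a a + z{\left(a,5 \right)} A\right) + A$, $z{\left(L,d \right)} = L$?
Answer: $92577$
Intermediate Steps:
$u{\left(a,A \right)} = A + a^{2} + A a$ ($u{\left(a,A \right)} = \left(a a + a A\right) + A = \left(a^{2} + A a\right) + A = A + a^{2} + A a$)
$\left(\left(14254 + 15535\right) + u{\left(165,66 \right)}\right) + 24607 = \left(\left(14254 + 15535\right) + \left(66 + 165^{2} + 66 \cdot 165\right)\right) + 24607 = \left(29789 + \left(66 + 27225 + 10890\right)\right) + 24607 = \left(29789 + 38181\right) + 24607 = 67970 + 24607 = 92577$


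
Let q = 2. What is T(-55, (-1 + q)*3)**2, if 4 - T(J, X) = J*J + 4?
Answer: 9150625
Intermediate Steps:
T(J, X) = -J**2 (T(J, X) = 4 - (J*J + 4) = 4 - (J**2 + 4) = 4 - (4 + J**2) = 4 + (-4 - J**2) = -J**2)
T(-55, (-1 + q)*3)**2 = (-1*(-55)**2)**2 = (-1*3025)**2 = (-3025)**2 = 9150625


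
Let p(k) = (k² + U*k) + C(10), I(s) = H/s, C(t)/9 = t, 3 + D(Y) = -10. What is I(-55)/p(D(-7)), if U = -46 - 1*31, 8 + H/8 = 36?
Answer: -8/2475 ≈ -0.0032323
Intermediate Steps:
H = 224 (H = -64 + 8*36 = -64 + 288 = 224)
D(Y) = -13 (D(Y) = -3 - 10 = -13)
C(t) = 9*t
I(s) = 224/s
U = -77 (U = -46 - 31 = -77)
p(k) = 90 + k² - 77*k (p(k) = (k² - 77*k) + 9*10 = (k² - 77*k) + 90 = 90 + k² - 77*k)
I(-55)/p(D(-7)) = (224/(-55))/(90 + (-13)² - 77*(-13)) = (224*(-1/55))/(90 + 169 + 1001) = -224/55/1260 = -224/55*1/1260 = -8/2475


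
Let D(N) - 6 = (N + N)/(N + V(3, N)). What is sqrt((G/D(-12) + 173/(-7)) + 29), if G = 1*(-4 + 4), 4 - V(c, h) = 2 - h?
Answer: sqrt(210)/7 ≈ 2.0702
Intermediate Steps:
V(c, h) = 2 + h (V(c, h) = 4 - (2 - h) = 4 + (-2 + h) = 2 + h)
G = 0 (G = 1*0 = 0)
D(N) = 6 + 2*N/(2 + 2*N) (D(N) = 6 + (N + N)/(N + (2 + N)) = 6 + (2*N)/(2 + 2*N) = 6 + 2*N/(2 + 2*N))
sqrt((G/D(-12) + 173/(-7)) + 29) = sqrt((0/(((6 + 7*(-12))/(1 - 12))) + 173/(-7)) + 29) = sqrt((0/(((6 - 84)/(-11))) + 173*(-1/7)) + 29) = sqrt((0/((-1/11*(-78))) - 173/7) + 29) = sqrt((0/(78/11) - 173/7) + 29) = sqrt((0*(11/78) - 173/7) + 29) = sqrt((0 - 173/7) + 29) = sqrt(-173/7 + 29) = sqrt(30/7) = sqrt(210)/7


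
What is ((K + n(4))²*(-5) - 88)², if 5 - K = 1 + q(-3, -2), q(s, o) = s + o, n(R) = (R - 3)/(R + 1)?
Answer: 6533136/25 ≈ 2.6133e+5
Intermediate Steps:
n(R) = (-3 + R)/(1 + R)
q(s, o) = o + s
K = 9 (K = 5 - (1 + (-2 - 3)) = 5 - (1 - 5) = 5 - 1*(-4) = 5 + 4 = 9)
((K + n(4))²*(-5) - 88)² = ((9 + (-3 + 4)/(1 + 4))²*(-5) - 88)² = ((9 + 1/5)²*(-5) - 88)² = ((9 + (⅕)*1)²*(-5) - 88)² = ((9 + ⅕)²*(-5) - 88)² = ((46/5)²*(-5) - 88)² = ((2116/25)*(-5) - 88)² = (-2116/5 - 88)² = (-2556/5)² = 6533136/25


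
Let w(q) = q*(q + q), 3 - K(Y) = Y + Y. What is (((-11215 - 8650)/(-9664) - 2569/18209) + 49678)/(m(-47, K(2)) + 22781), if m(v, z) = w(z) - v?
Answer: 8742262783097/4017435646080 ≈ 2.1761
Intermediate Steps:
K(Y) = 3 - 2*Y (K(Y) = 3 - (Y + Y) = 3 - 2*Y)
w(q) = 2*q² (w(q) = q*(2*q) = 2*q²)
m(v, z) = -v + 2*z² (m(v, z) = 2*z² - v = -v + 2*z²)
(((-11215 - 8650)/(-9664) - 2569/18209) + 49678)/(m(-47, K(2)) + 22781) = (((-11215 - 8650)/(-9664) - 2569/18209) + 49678)/((-1*(-47) + 2*(3 - 2*2)²) + 22781) = ((-19865*(-1/9664) - 2569*1/18209) + 49678)/((47 + 2*(3 - 4)²) + 22781) = ((19865/9664 - 2569/18209) + 49678)/((47 + 2*(-1)²) + 22781) = (336894969/175971776 + 49678)/((47 + 2*1) + 22781) = 8742262783097/(175971776*((47 + 2) + 22781)) = 8742262783097/(175971776*(49 + 22781)) = (8742262783097/175971776)/22830 = (8742262783097/175971776)*(1/22830) = 8742262783097/4017435646080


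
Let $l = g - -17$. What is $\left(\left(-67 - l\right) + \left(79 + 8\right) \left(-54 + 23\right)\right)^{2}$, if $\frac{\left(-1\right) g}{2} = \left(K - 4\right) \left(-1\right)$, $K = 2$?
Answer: $7711729$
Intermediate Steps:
$g = -4$ ($g = - 2 \left(2 - 4\right) \left(-1\right) = - 2 \left(\left(-2\right) \left(-1\right)\right) = \left(-2\right) 2 = -4$)
$l = 13$ ($l = -4 - -17 = -4 + 17 = 13$)
$\left(\left(-67 - l\right) + \left(79 + 8\right) \left(-54 + 23\right)\right)^{2} = \left(\left(-67 - 13\right) + \left(79 + 8\right) \left(-54 + 23\right)\right)^{2} = \left(\left(-67 - 13\right) + 87 \left(-31\right)\right)^{2} = \left(-80 - 2697\right)^{2} = \left(-2777\right)^{2} = 7711729$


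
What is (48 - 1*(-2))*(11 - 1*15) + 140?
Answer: -60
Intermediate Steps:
(48 - 1*(-2))*(11 - 1*15) + 140 = (48 + 2)*(11 - 15) + 140 = 50*(-4) + 140 = -200 + 140 = -60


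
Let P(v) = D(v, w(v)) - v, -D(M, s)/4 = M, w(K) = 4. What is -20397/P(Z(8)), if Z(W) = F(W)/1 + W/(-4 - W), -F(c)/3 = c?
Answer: -61191/370 ≈ -165.38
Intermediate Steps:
F(c) = -3*c
D(M, s) = -4*M
Z(W) = -3*W + W/(-4 - W) (Z(W) = -3*W/1 + W/(-4 - W) = -3*W*1 + W/(-4 - W) = -3*W + W/(-4 - W))
P(v) = -5*v (P(v) = -4*v - v = -5*v)
-20397/P(Z(8)) = -20397*(-(4 + 8)/(40*(-13 - 3*8))) = -20397*(-3/(10*(-13 - 24))) = -20397/((-40*(-37)/12)) = -20397/((-5*(-74/3))) = -20397/370/3 = -20397*3/370 = -61191/370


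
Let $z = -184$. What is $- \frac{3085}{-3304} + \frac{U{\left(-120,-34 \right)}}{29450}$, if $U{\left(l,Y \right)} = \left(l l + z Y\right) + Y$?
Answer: $\frac{79494169}{48651400} \approx 1.634$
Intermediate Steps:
$U{\left(l,Y \right)} = l^{2} - 183 Y$ ($U{\left(l,Y \right)} = \left(l l - 184 Y\right) + Y = \left(l^{2} - 184 Y\right) + Y = l^{2} - 183 Y$)
$- \frac{3085}{-3304} + \frac{U{\left(-120,-34 \right)}}{29450} = - \frac{3085}{-3304} + \frac{\left(-120\right)^{2} - -6222}{29450} = \left(-3085\right) \left(- \frac{1}{3304}\right) + \left(14400 + 6222\right) \frac{1}{29450} = \frac{3085}{3304} + 20622 \cdot \frac{1}{29450} = \frac{3085}{3304} + \frac{10311}{14725} = \frac{79494169}{48651400}$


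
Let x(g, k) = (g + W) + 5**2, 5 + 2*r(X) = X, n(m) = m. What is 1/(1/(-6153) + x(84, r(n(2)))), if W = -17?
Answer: 6153/566075 ≈ 0.010870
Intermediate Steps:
r(X) = -5/2 + X/2
x(g, k) = 8 + g (x(g, k) = (g - 17) + 5**2 = (-17 + g) + 25 = 8 + g)
1/(1/(-6153) + x(84, r(n(2)))) = 1/(1/(-6153) + (8 + 84)) = 1/(-1/6153 + 92) = 1/(566075/6153) = 6153/566075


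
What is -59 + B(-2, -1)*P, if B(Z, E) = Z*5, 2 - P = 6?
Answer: -19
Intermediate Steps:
P = -4 (P = 2 - 1*6 = 2 - 6 = -4)
B(Z, E) = 5*Z
-59 + B(-2, -1)*P = -59 + (5*(-2))*(-4) = -59 - 10*(-4) = -59 + 40 = -19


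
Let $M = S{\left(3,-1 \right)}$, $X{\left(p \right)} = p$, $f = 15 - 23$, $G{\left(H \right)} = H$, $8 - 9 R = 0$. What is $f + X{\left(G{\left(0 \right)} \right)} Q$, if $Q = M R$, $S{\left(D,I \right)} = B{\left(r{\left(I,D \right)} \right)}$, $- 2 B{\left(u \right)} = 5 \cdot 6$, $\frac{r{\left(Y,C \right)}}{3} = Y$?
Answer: $-8$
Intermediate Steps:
$R = \frac{8}{9}$ ($R = \frac{8}{9} - 0 = \frac{8}{9} + 0 = \frac{8}{9} \approx 0.88889$)
$r{\left(Y,C \right)} = 3 Y$
$B{\left(u \right)} = -15$ ($B{\left(u \right)} = - \frac{5 \cdot 6}{2} = \left(- \frac{1}{2}\right) 30 = -15$)
$S{\left(D,I \right)} = -15$
$f = -8$ ($f = 15 - 23 = -8$)
$M = -15$
$Q = - \frac{40}{3}$ ($Q = \left(-15\right) \frac{8}{9} = - \frac{40}{3} \approx -13.333$)
$f + X{\left(G{\left(0 \right)} \right)} Q = -8 + 0 \left(- \frac{40}{3}\right) = -8 + 0 = -8$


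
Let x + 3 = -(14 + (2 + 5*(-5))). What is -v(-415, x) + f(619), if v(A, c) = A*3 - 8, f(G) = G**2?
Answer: 384414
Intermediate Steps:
x = 6 (x = -3 - (14 + (2 + 5*(-5))) = -3 - (14 + (2 - 25)) = -3 - (14 - 23) = -3 - 1*(-9) = -3 + 9 = 6)
v(A, c) = -8 + 3*A (v(A, c) = 3*A - 8 = -8 + 3*A)
-v(-415, x) + f(619) = -(-8 + 3*(-415)) + 619**2 = -(-8 - 1245) + 383161 = -1*(-1253) + 383161 = 1253 + 383161 = 384414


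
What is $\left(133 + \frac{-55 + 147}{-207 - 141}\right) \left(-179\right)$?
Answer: $- \frac{2067092}{87} \approx -23760.0$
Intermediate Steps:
$\left(133 + \frac{-55 + 147}{-207 - 141}\right) \left(-179\right) = \left(133 + \frac{92}{-348}\right) \left(-179\right) = \left(133 + 92 \left(- \frac{1}{348}\right)\right) \left(-179\right) = \left(133 - \frac{23}{87}\right) \left(-179\right) = \frac{11548}{87} \left(-179\right) = - \frac{2067092}{87}$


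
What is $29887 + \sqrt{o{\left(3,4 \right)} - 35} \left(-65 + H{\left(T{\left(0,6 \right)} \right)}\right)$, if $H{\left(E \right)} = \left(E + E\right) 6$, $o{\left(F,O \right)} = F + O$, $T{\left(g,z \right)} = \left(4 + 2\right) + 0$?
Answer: $29887 + 14 i \sqrt{7} \approx 29887.0 + 37.041 i$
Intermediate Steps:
$T{\left(g,z \right)} = 6$ ($T{\left(g,z \right)} = 6 + 0 = 6$)
$H{\left(E \right)} = 12 E$ ($H{\left(E \right)} = 2 E 6 = 12 E$)
$29887 + \sqrt{o{\left(3,4 \right)} - 35} \left(-65 + H{\left(T{\left(0,6 \right)} \right)}\right) = 29887 + \sqrt{\left(3 + 4\right) - 35} \left(-65 + 12 \cdot 6\right) = 29887 + \sqrt{7 - 35} \left(-65 + 72\right) = 29887 + \sqrt{-28} \cdot 7 = 29887 + 2 i \sqrt{7} \cdot 7 = 29887 + 14 i \sqrt{7}$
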